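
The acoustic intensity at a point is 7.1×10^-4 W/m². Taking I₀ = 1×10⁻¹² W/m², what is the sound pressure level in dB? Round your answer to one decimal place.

I/I₀ = 7.1×10^-4/10⁻¹² = 7.1×10^8, and L = 10·log₁₀(I/I₀).
L = 10·(0.8513 + 8) = 88.51 dB.

88.5 dB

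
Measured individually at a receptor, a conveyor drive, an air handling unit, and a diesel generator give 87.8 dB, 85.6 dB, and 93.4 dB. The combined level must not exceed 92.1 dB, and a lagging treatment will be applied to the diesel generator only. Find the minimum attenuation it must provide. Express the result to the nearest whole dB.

5 dB

The untreated sources together contribute 10^(87.8/10) + 10^(85.6/10) = 9.656e+08, i.e. 89.85 dB.
To meet 92.1 dB overall, the treated diesel generator may contribute at most 10^(92.1/10) − 9.656e+08 = 6.562e+08, i.e. 88.17 dB.
So the diesel generator must be reduced from 93.4 to 88.17 dB: IL = 5.23 dB.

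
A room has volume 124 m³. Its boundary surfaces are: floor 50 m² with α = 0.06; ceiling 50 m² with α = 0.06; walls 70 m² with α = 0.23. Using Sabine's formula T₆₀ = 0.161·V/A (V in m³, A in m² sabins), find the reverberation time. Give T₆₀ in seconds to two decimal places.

0.90 s

Total absorption A = 50·0.06 + 50·0.06 + 70·0.23 = 22.10 m² sabins.
T₆₀ = 0.161 × 124 / 22.10 = 0.903 s.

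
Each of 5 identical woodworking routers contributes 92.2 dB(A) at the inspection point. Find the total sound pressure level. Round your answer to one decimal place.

99.2 dB(A)

N identical incoherent sources raise the level by 10·log₁₀ N.
L_total = 92.2 + 10·log₁₀(5) = 92.2 + 6.990 = 99.19 dB(A).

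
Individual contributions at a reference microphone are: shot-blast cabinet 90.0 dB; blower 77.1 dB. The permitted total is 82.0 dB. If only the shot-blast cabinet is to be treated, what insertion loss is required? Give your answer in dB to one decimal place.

Everything except the shot-blast cabinet sums to 10^(77.1/10) = 5.129e+07 in linear terms, 77.10 dB.
The limit corresponds to 10^(82.0/10) = 1.585e+08; subtracting the fixed part leaves 1.072e+08 for the shot-blast cabinet, i.e. 80.30 dB.
Required insertion loss = 90.0 − 80.30 = 9.70 dB.

9.7 dB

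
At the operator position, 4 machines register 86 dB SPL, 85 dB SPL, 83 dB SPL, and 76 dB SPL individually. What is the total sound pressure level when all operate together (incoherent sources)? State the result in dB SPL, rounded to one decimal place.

For uncorrelated sources the intensities add, so convert each level to linear form, sum, and take 10·log₁₀ of the total.
Σ 10^(L/10) = 10^(86/10) + 10^(85/10) + 10^(83/10) + 10^(76/10) = 9.537e+08.
L_total = 10·log₁₀(9.537e+08) = 89.79 dB SPL.

89.8 dB SPL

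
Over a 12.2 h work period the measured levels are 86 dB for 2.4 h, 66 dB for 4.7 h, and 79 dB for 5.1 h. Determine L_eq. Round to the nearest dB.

81 dB

The energy average is taken in the linear domain: L_eq = 10·log₁₀[(Σ tᵢ·10^(Lᵢ/10))/T], T = 12.2 h.
Σ tᵢ·10^(Lᵢ/10) = 2.4·10^(86/10) + 4.7·10^(66/10) + 5.1·10^(79/10) = 1.379e+09.
L_eq = 10·log₁₀(1.379e+09/12.2) = 80.53 dB.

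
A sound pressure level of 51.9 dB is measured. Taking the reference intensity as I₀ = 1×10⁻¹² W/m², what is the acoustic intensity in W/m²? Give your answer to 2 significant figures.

I/I₀ = 10^(51.9/10) = 1.549e+05, so I = 1.549e+05 × 10⁻¹² W/m².

1.5e-07 W/m²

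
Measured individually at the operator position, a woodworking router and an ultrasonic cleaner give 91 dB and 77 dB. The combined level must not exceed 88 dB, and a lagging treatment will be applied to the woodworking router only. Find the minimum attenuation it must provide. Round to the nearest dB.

3 dB

Everything except the woodworking router sums to 10^(77/10) = 5.012e+07 in linear terms, 77.00 dB.
The limit corresponds to 10^(88/10) = 6.310e+08; subtracting the fixed part leaves 5.808e+08 for the woodworking router, i.e. 87.64 dB.
Required insertion loss = 91 − 87.64 = 3.36 dB.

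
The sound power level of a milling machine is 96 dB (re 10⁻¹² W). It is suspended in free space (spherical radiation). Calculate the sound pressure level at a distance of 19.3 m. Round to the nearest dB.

Free-field spherical radiation: L_p = L_w − 10·log₁₀(4π·r²), r = 19.3 m.
4π·r² = 4681 m², 10·log₁₀ of that is 36.703 dB.
L_p = 96 − 36.703 = 59.30 dB.

59 dB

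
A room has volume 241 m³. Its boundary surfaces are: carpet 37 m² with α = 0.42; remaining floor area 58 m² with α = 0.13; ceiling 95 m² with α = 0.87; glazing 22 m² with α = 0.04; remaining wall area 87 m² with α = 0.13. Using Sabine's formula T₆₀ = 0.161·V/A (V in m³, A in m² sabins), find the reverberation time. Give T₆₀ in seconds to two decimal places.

0.33 s

Summing Sᵢαᵢ: 37·0.42 + 58·0.13 + 95·0.87 + 22·0.04 + 87·0.13 = 117.92 m².
T₆₀ = 0.161·V/A = 0.161·241/117.92 = 0.329 s.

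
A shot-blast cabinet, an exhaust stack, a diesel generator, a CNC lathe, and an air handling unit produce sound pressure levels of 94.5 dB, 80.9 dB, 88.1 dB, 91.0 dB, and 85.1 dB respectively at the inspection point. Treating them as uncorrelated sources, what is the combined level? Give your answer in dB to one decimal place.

97.1 dB

Incoherent sources combine by intensity addition: L_total = 10·log₁₀(Σ 10^(L_i/10)).
Σ 10^(L/10) = 10^(94.5/10) + 10^(80.9/10) + 10^(88.1/10) + 10^(91.0/10) + 10^(85.1/10) = 5.170e+09.
L_total = 10·log₁₀(5.170e+09) = 97.13 dB.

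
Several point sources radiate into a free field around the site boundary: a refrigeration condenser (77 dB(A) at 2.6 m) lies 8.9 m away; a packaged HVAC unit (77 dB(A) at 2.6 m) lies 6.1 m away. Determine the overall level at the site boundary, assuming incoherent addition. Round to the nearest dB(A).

71 dB(A)

Propagate each source to the receiver with L = L_ref − 20·log₁₀(r/r_ref), then add intensities.
refrigeration condenser: 77 − 20·log₁₀(8.9/2.6) = 77 − 10.69 = 66.31 dB(A).
packaged HVAC unit: 77 − 20·log₁₀(6.1/2.6) = 77 − 7.41 = 69.59 dB(A).
Σ 10^(L/10) = 1.338e+07 → L_total = 10·log₁₀(1.338e+07) = 71.27 dB(A).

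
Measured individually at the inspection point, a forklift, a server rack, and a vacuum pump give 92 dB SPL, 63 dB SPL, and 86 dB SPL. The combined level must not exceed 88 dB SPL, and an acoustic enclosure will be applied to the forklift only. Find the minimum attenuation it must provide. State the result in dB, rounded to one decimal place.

8.4 dB

Fixed contribution from the other sources: Σ 10^(L/10) = 10^(63/10) + 10^(86/10) = 4.001e+08 (86.02 dB SPL).
To meet 88 dB SPL overall, the treated forklift may contribute at most 10^(88/10) − 4.001e+08 = 2.309e+08, i.e. 83.63 dB SPL.
Required insertion loss = 92 − 83.63 = 8.37 dB.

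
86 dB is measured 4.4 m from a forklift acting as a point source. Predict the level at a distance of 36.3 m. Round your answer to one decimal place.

67.7 dB

Point-source attenuation: ΔL = 20·log₁₀(r₂/r₁) = 20·log₁₀(36.3/4.4) = 18.329 dB.
L₂ = 86 − 20·log₁₀(36.3/4.4) = 86 − 18.329 = 67.67 dB.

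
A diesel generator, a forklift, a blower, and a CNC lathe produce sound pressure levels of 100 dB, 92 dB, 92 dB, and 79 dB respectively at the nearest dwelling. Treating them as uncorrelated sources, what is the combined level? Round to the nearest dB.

Incoherent sources combine by intensity addition: L_total = 10·log₁₀(Σ 10^(L_i/10)).
Σ 10^(L/10) = 10^(100/10) + 10^(92/10) + 10^(92/10) + 10^(79/10) = 1.325e+10.
L_total = 10·log₁₀(1.325e+10) = 101.22 dB.

101 dB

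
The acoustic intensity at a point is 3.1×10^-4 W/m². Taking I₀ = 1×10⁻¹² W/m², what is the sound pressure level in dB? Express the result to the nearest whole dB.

85 dB

L = 10·log₁₀(I/I₀) = 10·log₁₀(3.1×10^-4/10⁻¹²) = 10·log₁₀(3.1×10^8).
L = 10·(0.4914 + 8) = 84.91 dB.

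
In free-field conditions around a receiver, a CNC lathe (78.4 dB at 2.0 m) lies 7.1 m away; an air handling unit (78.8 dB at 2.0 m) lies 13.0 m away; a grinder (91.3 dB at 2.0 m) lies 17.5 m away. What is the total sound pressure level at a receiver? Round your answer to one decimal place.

First find each source's level at the receiver (point-source: −20·log₁₀(r/r_ref)), then combine on an intensity basis.
CNC lathe: 78.4 − 20·log₁₀(7.1/2.0) = 78.4 − 11.00 = 67.40 dB.
air handling unit: 78.8 − 20·log₁₀(13.0/2.0) = 78.8 − 16.26 = 62.54 dB.
grinder: 91.3 − 20·log₁₀(17.5/2.0) = 91.3 − 18.84 = 72.46 dB.
Σ 10^(L/10) = 2.490e+07 → L_total = 10·log₁₀(2.490e+07) = 73.96 dB.

74.0 dB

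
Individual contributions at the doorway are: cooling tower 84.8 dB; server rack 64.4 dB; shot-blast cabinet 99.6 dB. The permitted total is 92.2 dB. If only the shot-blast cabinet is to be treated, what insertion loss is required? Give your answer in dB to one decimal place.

8.3 dB

The untreated sources together contribute 10^(84.8/10) + 10^(64.4/10) = 3.047e+08, i.e. 84.84 dB.
The limit corresponds to 10^(92.2/10) = 1.660e+09; subtracting the fixed part leaves 1.355e+09 for the shot-blast cabinet, i.e. 91.32 dB.
Required insertion loss = 99.6 − 91.32 = 8.28 dB.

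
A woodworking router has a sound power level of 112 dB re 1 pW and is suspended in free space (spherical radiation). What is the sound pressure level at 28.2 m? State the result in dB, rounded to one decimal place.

L_p = L_w − 10·log₁₀(4π·r²) with r = 28.2 m.
4π·r² = 9993 m², 10·log₁₀ of that is 39.997 dB.
L_p = 112 − 39.997 = 72.00 dB.

72.0 dB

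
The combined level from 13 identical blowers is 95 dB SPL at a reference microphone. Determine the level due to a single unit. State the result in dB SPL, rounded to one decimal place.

83.9 dB SPL

For N identical incoherent sources L_total = L₁ + 10·log₁₀ N, so L₁ = 95 − 10·log₁₀(13) = 95 − 11.139.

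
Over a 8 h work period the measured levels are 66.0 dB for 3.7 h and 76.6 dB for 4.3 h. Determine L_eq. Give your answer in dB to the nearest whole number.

Weight each interval's intensity by its duration and average over T = 8 h:
Σ tᵢ·10^(Lᵢ/10) = 3.7·10^(66.0/10) + 4.3·10^(76.6/10) = 2.113e+08.
L_eq = 10·log₁₀(2.113e+08/8) = 74.22 dB.

74 dB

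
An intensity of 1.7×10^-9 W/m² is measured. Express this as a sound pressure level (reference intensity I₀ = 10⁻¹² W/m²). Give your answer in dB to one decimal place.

L = 10·log₁₀(I/I₀) = 10·log₁₀(1.7×10^-9/10⁻¹²) = 10·log₁₀(1.7×10^3).
L = 10·(0.2304 + 3) = 32.30 dB.

32.3 dB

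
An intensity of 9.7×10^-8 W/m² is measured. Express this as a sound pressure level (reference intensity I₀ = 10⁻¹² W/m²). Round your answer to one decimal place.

49.9 dB

L = 10·log₁₀(I/I₀) = 10·log₁₀(9.7×10^-8/10⁻¹²) = 10·log₁₀(9.7×10^4).
L = 10·(0.9868 + 4) = 49.87 dB.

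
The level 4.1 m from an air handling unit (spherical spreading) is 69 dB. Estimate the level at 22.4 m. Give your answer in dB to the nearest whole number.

For a point source, L₂ = L₁ − 20·log₁₀(r₂/r₁).
L₂ = 69 − 20·log₁₀(22.4/4.1) = 69 − 14.749 = 54.25 dB.

54 dB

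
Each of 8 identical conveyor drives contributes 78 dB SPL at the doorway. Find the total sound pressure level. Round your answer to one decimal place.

87.0 dB SPL

N identical incoherent sources raise the level by 10·log₁₀ N.
L_total = 78 + 10·log₁₀(8) = 78 + 9.031 = 87.03 dB SPL.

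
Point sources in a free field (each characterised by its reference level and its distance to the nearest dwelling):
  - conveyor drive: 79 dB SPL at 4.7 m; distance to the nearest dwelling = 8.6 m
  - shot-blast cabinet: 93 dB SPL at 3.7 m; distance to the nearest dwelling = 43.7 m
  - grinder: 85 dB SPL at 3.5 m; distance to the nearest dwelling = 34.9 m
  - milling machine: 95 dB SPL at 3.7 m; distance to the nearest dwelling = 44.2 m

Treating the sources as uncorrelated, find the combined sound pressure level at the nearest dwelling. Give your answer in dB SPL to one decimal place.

78.0 dB SPL

Apply inverse-square spreading to bring every level to the receiver, then sum 10^(L/10).
conveyor drive: 79 − 20·log₁₀(8.6/4.7) = 79 − 5.25 = 73.75 dB SPL.
shot-blast cabinet: 93 − 20·log₁₀(43.7/3.7) = 93 − 21.45 = 71.55 dB SPL.
grinder: 85 − 20·log₁₀(34.9/3.5) = 85 − 19.98 = 65.02 dB SPL.
milling machine: 95 − 20·log₁₀(44.2/3.7) = 95 − 21.54 = 73.46 dB SPL.
Σ 10^(L/10) = 6.337e+07 → L_total = 10·log₁₀(6.337e+07) = 78.02 dB SPL.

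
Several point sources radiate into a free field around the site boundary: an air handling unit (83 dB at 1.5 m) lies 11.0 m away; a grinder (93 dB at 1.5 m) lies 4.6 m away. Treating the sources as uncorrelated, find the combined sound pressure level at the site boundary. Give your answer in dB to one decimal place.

First find each source's level at the receiver (point-source: −20·log₁₀(r/r_ref)), then combine on an intensity basis.
air handling unit: 83 − 20·log₁₀(11.0/1.5) = 83 − 17.31 = 65.69 dB.
grinder: 93 − 20·log₁₀(4.6/1.5) = 93 − 9.73 = 83.27 dB.
Σ 10^(L/10) = 2.159e+08 → L_total = 10·log₁₀(2.159e+08) = 83.34 dB.

83.3 dB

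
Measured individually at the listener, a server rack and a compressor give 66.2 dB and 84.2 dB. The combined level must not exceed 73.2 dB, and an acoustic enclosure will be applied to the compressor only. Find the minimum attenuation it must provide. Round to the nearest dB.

12 dB

Fixed contribution from the other source: Σ 10^(L/10) = 10^(66.2/10) = 4.169e+06 (66.20 dB).
To meet 73.2 dB overall, the treated compressor may contribute at most 10^(73.2/10) − 4.169e+06 = 1.672e+07, i.e. 72.23 dB.
Required insertion loss = 84.2 − 72.23 = 11.97 dB.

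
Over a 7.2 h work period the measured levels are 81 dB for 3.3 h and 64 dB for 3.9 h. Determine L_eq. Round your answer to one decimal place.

The energy average is taken in the linear domain: L_eq = 10·log₁₀[(Σ tᵢ·10^(Lᵢ/10))/T], T = 7.2 h.
Σ tᵢ·10^(Lᵢ/10) = 3.3·10^(81/10) + 3.9·10^(64/10) = 4.252e+08.
L_eq = 10·log₁₀(4.252e+08/7.2) = 77.71 dB.

77.7 dB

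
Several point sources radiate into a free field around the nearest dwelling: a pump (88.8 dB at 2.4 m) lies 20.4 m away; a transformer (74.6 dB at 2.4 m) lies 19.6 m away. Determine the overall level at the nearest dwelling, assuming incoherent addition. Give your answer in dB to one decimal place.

Propagate each source to the receiver with L = L_ref − 20·log₁₀(r/r_ref), then add intensities.
pump: 88.8 − 20·log₁₀(20.4/2.4) = 88.8 − 18.59 = 70.21 dB.
transformer: 74.6 − 20·log₁₀(19.6/2.4) = 74.6 − 18.24 = 56.36 dB.
Σ 10^(L/10) = 1.093e+07 → L_total = 10·log₁₀(1.093e+07) = 70.39 dB.

70.4 dB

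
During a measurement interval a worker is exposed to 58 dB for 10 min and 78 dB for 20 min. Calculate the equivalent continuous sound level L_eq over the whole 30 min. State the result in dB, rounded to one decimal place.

76.3 dB

Weight each interval's intensity by its duration and average over T = 30 min:
Σ tᵢ·10^(Lᵢ/10) = 10·10^(58/10) + 20·10^(78/10) = 1.268e+09.
L_eq = 10·log₁₀(1.268e+09/30) = 76.26 dB.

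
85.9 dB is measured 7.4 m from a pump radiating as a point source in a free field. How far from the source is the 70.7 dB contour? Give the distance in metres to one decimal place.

42.6 m

For a point source L₁ − L₂ = 20·log₁₀(r₂/r₁), so r₂ = r₁·10^((L₁−L₂)/20).
r₂ = 7.4·10^((85.9−70.7)/20) = 7.4·10^(15.2/20) = 42.58 m.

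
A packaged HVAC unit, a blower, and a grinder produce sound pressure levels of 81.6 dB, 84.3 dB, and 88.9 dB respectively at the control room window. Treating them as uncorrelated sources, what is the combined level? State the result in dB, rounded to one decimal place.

For uncorrelated sources the intensities add, so convert each level to linear form, sum, and take 10·log₁₀ of the total.
Σ 10^(L/10) = 10^(81.6/10) + 10^(84.3/10) + 10^(88.9/10) = 1.190e+09.
L_total = 10·log₁₀(1.190e+09) = 90.76 dB.

90.8 dB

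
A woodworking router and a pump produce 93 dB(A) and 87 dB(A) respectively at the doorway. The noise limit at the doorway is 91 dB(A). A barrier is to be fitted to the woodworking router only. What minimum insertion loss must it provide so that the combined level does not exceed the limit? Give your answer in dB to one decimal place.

The untreated sources together contribute 10^(87/10) = 5.012e+08, i.e. 87.00 dB(A).
To meet 91 dB(A) overall, the treated woodworking router may contribute at most 10^(91/10) − 5.012e+08 = 7.577e+08, i.e. 88.80 dB(A).
Required insertion loss = 93 − 88.80 = 4.20 dB.

4.2 dB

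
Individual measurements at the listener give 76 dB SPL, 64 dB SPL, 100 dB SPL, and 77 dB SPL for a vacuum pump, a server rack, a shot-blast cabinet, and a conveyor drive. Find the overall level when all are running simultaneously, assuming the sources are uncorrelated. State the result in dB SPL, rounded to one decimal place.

100.0 dB SPL

Incoherent sources combine by intensity addition: L_total = 10·log₁₀(Σ 10^(L_i/10)).
Σ 10^(L/10) = 10^(76/10) + 10^(64/10) + 10^(100/10) + 10^(77/10) = 1.009e+10.
L_total = 10·log₁₀(1.009e+10) = 100.04 dB SPL.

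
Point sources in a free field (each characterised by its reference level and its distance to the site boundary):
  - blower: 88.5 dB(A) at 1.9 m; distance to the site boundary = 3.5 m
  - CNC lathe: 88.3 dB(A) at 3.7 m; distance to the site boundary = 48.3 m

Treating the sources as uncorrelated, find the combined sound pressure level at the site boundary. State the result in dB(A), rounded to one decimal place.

83.3 dB(A)

Apply inverse-square spreading to bring every level to the receiver, then sum 10^(L/10).
blower: 88.5 − 20·log₁₀(3.5/1.9) = 88.5 − 5.31 = 83.19 dB(A).
CNC lathe: 88.3 − 20·log₁₀(48.3/3.7) = 88.3 − 22.31 = 65.99 dB(A).
Σ 10^(L/10) = 2.126e+08 → L_total = 10·log₁₀(2.126e+08) = 83.28 dB(A).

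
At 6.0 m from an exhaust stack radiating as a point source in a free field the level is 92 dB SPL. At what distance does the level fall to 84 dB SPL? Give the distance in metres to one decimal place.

Point-source spreading drops the level by 20·log₁₀(r₂/r₁); inverting, r₂/r₁ = 10^(ΔL/20).
r₂ = 6.0·10^((92−84)/20) = 6.0·10^(8.0/20) = 15.07 m.

15.1 m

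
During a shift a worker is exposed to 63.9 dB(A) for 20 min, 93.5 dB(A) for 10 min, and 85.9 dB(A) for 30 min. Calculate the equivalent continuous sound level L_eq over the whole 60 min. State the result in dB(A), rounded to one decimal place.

87.5 dB(A)

L_eq = 10·log₁₀[(1/T)·Σ tᵢ·10^(Lᵢ/10)] with T = 60 min.
Σ tᵢ·10^(Lᵢ/10) = 20·10^(63.9/10) + 10·10^(93.5/10) + 30·10^(85.9/10) = 3.411e+10.
L_eq = 10·log₁₀(3.411e+10/60) = 87.55 dB(A).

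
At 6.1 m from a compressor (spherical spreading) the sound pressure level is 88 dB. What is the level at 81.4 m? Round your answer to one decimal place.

For a point source, L₂ = L₁ − 20·log₁₀(r₂/r₁).
L₂ = 88 − 20·log₁₀(81.4/6.1) = 88 − 22.506 = 65.49 dB.

65.5 dB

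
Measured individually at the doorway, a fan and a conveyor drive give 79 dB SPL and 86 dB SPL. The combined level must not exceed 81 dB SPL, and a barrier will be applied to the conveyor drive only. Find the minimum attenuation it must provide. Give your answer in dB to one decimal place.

9.3 dB

The untreated sources together contribute 10^(79/10) = 7.943e+07, i.e. 79.00 dB SPL.
The limit corresponds to 10^(81/10) = 1.259e+08; subtracting the fixed part leaves 4.646e+07 for the conveyor drive, i.e. 76.67 dB SPL.
Required insertion loss = 86 − 76.67 = 9.33 dB.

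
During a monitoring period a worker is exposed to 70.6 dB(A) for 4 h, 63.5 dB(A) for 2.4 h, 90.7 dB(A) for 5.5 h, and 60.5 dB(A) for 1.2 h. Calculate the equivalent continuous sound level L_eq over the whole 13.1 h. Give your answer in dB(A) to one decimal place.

The energy average is taken in the linear domain: L_eq = 10·log₁₀[(Σ tᵢ·10^(Lᵢ/10))/T], T = 13.1 h.
Σ tᵢ·10^(Lᵢ/10) = 4·10^(70.6/10) + 2.4·10^(63.5/10) + 5.5·10^(90.7/10) + 1.2·10^(60.5/10) = 6.515e+09.
L_eq = 10·log₁₀(6.515e+09/13.1) = 86.97 dB(A).

87.0 dB(A)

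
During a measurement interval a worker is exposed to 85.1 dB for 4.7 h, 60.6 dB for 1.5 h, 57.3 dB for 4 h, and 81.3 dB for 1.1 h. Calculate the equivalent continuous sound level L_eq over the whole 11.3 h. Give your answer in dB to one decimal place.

81.7 dB

L_eq = 10·log₁₀[(1/T)·Σ tᵢ·10^(Lᵢ/10)] with T = 11.3 h.
Σ tᵢ·10^(Lᵢ/10) = 4.7·10^(85.1/10) + 1.5·10^(60.6/10) + 4·10^(57.3/10) + 1.1·10^(81.3/10) = 1.673e+09.
L_eq = 10·log₁₀(1.673e+09/11.3) = 81.70 dB.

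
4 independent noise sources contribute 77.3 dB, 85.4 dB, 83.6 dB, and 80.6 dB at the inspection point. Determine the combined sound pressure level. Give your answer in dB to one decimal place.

88.7 dB

Incoherent sources combine by intensity addition: L_total = 10·log₁₀(Σ 10^(L_i/10)).
Σ 10^(L/10) = 10^(77.3/10) + 10^(85.4/10) + 10^(83.6/10) + 10^(80.6/10) = 7.443e+08.
L_total = 10·log₁₀(7.443e+08) = 88.72 dB.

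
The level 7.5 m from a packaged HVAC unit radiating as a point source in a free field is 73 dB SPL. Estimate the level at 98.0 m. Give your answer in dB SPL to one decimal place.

50.7 dB SPL

Point-source attenuation: ΔL = 20·log₁₀(r₂/r₁) = 20·log₁₀(98.0/7.5) = 22.323 dB.
L₂ = 73 − 20·log₁₀(98.0/7.5) = 73 − 22.323 = 50.68 dB SPL.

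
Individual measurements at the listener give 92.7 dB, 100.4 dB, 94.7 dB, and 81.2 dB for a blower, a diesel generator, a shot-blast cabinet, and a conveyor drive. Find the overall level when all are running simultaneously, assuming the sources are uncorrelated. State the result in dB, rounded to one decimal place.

102.0 dB

For uncorrelated sources the intensities add, so convert each level to linear form, sum, and take 10·log₁₀ of the total.
Σ 10^(L/10) = 10^(92.7/10) + 10^(100.4/10) + 10^(94.7/10) + 10^(81.2/10) = 1.591e+10.
L_total = 10·log₁₀(1.591e+10) = 102.02 dB.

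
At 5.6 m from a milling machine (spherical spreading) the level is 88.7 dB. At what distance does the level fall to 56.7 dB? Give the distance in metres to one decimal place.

222.9 m

For a point source L₁ − L₂ = 20·log₁₀(r₂/r₁), so r₂ = r₁·10^((L₁−L₂)/20).
r₂ = 5.6·10^((88.7−56.7)/20) = 5.6·10^(32.0/20) = 222.94 m.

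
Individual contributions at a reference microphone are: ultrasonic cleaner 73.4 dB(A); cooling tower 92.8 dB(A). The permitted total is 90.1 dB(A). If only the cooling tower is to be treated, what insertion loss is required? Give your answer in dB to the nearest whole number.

3 dB

The untreated sources together contribute 10^(73.4/10) = 2.188e+07, i.e. 73.40 dB(A).
The limit corresponds to 10^(90.1/10) = 1.023e+09; subtracting the fixed part leaves 1.001e+09 for the cooling tower, i.e. 90.01 dB(A).
Required insertion loss = 92.8 − 90.01 = 2.79 dB.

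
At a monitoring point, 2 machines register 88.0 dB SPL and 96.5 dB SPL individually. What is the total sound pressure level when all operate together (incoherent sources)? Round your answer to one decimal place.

Incoherent sources combine by intensity addition: L_total = 10·log₁₀(Σ 10^(L_i/10)).
Σ 10^(L/10) = 10^(88.0/10) + 10^(96.5/10) = 5.098e+09.
L_total = 10·log₁₀(5.098e+09) = 97.07 dB SPL.

97.1 dB SPL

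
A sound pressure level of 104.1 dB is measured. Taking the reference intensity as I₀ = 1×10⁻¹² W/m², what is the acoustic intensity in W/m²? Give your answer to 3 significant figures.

0.0257 W/m²

I = I₀·10^(L/10) = 10⁻¹² × 10^(104.1/10) = 10^(-1.590).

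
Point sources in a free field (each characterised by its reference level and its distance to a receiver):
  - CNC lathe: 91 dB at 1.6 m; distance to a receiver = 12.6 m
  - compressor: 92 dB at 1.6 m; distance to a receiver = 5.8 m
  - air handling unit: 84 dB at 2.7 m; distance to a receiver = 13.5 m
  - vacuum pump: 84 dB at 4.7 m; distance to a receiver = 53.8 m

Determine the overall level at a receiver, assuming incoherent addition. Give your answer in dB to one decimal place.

81.8 dB

Apply inverse-square spreading to bring every level to the receiver, then sum 10^(L/10).
CNC lathe: 91 − 20·log₁₀(12.6/1.6) = 91 − 17.93 = 73.07 dB.
compressor: 92 − 20·log₁₀(5.8/1.6) = 92 − 11.19 = 80.81 dB.
air handling unit: 84 − 20·log₁₀(13.5/2.7) = 84 − 13.98 = 70.02 dB.
vacuum pump: 84 − 20·log₁₀(53.8/4.7) = 84 − 21.17 = 62.83 dB.
Σ 10^(L/10) = 1.529e+08 → L_total = 10·log₁₀(1.529e+08) = 81.84 dB.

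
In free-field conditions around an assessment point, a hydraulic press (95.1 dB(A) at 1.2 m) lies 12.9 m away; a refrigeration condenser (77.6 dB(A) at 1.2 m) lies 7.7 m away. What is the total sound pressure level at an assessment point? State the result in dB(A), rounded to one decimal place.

74.7 dB(A)

First find each source's level at the receiver (point-source: −20·log₁₀(r/r_ref)), then combine on an intensity basis.
hydraulic press: 95.1 − 20·log₁₀(12.9/1.2) = 95.1 − 20.63 = 74.47 dB(A).
refrigeration condenser: 77.6 − 20·log₁₀(7.7/1.2) = 77.6 − 16.15 = 61.45 dB(A).
Σ 10^(L/10) = 2.940e+07 → L_total = 10·log₁₀(2.940e+07) = 74.68 dB(A).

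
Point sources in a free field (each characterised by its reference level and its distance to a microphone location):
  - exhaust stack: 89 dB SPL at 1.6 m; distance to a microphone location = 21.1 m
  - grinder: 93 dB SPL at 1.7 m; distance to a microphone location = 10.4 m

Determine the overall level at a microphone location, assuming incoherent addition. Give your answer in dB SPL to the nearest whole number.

78 dB SPL

Apply inverse-square spreading to bring every level to the receiver, then sum 10^(L/10).
exhaust stack: 89 − 20·log₁₀(21.1/1.6) = 89 − 22.40 = 66.60 dB SPL.
grinder: 93 − 20·log₁₀(10.4/1.7) = 93 − 15.73 = 77.27 dB SPL.
Σ 10^(L/10) = 5.788e+07 → L_total = 10·log₁₀(5.788e+07) = 77.63 dB SPL.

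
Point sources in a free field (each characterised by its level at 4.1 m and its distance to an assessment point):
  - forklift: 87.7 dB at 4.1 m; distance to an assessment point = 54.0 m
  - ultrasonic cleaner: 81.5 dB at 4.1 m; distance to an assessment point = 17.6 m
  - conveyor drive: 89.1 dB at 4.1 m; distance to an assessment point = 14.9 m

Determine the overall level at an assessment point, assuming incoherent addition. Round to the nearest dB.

79 dB

First find each source's level at the receiver (point-source: −20·log₁₀(r/r_ref)), then combine on an intensity basis.
forklift: 87.7 − 20·log₁₀(54.0/4.1) = 87.7 − 22.39 = 65.31 dB.
ultrasonic cleaner: 81.5 − 20·log₁₀(17.6/4.1) = 81.5 − 12.65 = 68.85 dB.
conveyor drive: 89.1 − 20·log₁₀(14.9/4.1) = 89.1 − 11.21 = 77.89 dB.
Σ 10^(L/10) = 7.261e+07 → L_total = 10·log₁₀(7.261e+07) = 78.61 dB.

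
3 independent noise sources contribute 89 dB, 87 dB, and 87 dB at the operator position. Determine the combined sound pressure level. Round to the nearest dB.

93 dB

For uncorrelated sources the intensities add, so convert each level to linear form, sum, and take 10·log₁₀ of the total.
Σ 10^(L/10) = 10^(89/10) + 10^(87/10) + 10^(87/10) = 1.797e+09.
L_total = 10·log₁₀(1.797e+09) = 92.54 dB.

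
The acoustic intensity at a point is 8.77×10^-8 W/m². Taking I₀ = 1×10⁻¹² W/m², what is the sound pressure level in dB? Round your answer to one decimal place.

I/I₀ = 8.77×10^-8/10⁻¹² = 8.77×10^4, and L = 10·log₁₀(I/I₀).
L = 10·(0.9430 + 4) = 49.43 dB.

49.4 dB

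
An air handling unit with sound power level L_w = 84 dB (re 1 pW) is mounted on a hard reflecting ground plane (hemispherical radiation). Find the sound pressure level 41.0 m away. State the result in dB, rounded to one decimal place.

L_p = L_w − 10·log₁₀(2π·r²) with r = 41.0 m.
2π·r² = 1.056e+04 m², 10·log₁₀ of that is 40.237 dB.
L_p = 84 − 40.237 = 43.76 dB.

43.8 dB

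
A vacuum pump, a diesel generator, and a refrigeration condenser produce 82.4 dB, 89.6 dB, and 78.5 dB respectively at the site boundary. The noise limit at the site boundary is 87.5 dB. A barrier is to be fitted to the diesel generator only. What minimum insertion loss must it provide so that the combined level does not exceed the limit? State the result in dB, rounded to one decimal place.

4.6 dB

Fixed contribution from the other sources: Σ 10^(L/10) = 10^(82.4/10) + 10^(78.5/10) = 2.446e+08 (83.88 dB).
To meet 87.5 dB overall, the treated diesel generator may contribute at most 10^(87.5/10) − 2.446e+08 = 3.178e+08, i.e. 85.02 dB.
Required insertion loss = 89.6 − 85.02 = 4.58 dB.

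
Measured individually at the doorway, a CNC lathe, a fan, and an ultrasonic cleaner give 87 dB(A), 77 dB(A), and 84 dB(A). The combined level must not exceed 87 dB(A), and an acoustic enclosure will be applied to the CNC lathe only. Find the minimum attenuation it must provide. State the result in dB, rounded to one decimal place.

4.0 dB

Everything except the CNC lathe sums to 10^(77/10) + 10^(84/10) = 3.013e+08 in linear terms, 84.79 dB(A).
To meet 87 dB(A) overall, the treated CNC lathe may contribute at most 10^(87/10) − 3.013e+08 = 1.999e+08, i.e. 83.01 dB(A).
So the CNC lathe must be reduced from 87 to 83.01 dB(A): IL = 3.99 dB.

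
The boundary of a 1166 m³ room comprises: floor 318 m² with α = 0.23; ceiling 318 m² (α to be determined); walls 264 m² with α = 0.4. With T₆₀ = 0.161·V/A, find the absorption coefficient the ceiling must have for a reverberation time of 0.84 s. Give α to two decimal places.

Required total absorption A = 0.161·1166/0.84 = 223.48 m².
Absorption from the other surfaces = 318·0.23 + 264·0.4 = 178.74 m², so the ceiling must supply 44.74 m² over 318 m².
α = 44.74/318 = 0.141.

0.14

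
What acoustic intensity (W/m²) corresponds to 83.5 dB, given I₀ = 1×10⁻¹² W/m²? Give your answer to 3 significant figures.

I/I₀ = 10^(83.5/10) = 2.239e+08, so I = 2.239e+08 × 10⁻¹² W/m².

0.000224 W/m²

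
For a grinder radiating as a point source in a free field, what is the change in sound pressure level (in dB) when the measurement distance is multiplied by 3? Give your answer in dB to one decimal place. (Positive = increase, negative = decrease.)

-9.5 dB

Point-source spreading: ΔL = −20·log₁₀(r₂/r₁).
ΔL = −20·log₁₀(3) = -9.54 dB.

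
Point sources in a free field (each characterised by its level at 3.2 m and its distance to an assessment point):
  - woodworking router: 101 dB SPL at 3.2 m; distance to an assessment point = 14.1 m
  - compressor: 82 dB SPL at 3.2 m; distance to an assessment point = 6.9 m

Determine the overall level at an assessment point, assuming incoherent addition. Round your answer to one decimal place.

Apply inverse-square spreading to bring every level to the receiver, then sum 10^(L/10).
woodworking router: 101 − 20·log₁₀(14.1/3.2) = 101 − 12.88 = 88.12 dB SPL.
compressor: 82 − 20·log₁₀(6.9/3.2) = 82 − 6.67 = 75.33 dB SPL.
Σ 10^(L/10) = 6.825e+08 → L_total = 10·log₁₀(6.825e+08) = 88.34 dB SPL.

88.3 dB SPL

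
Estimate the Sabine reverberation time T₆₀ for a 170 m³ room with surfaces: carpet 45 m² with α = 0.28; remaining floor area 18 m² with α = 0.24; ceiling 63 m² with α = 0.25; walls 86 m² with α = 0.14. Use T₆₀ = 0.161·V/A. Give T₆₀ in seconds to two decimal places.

Total absorption A = 45·0.28 + 18·0.24 + 63·0.25 + 86·0.14 = 44.71 m² sabins.
T₆₀ = 0.161 × 170 / 44.71 = 0.612 s.

0.61 s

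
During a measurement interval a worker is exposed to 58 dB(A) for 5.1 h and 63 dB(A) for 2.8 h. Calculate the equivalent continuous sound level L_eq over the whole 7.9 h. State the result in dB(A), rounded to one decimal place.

The energy average is taken in the linear domain: L_eq = 10·log₁₀[(Σ tᵢ·10^(Lᵢ/10))/T], T = 7.9 h.
Σ tᵢ·10^(Lᵢ/10) = 5.1·10^(58/10) + 2.8·10^(63/10) = 8.805e+06.
L_eq = 10·log₁₀(8.805e+06/7.9) = 60.47 dB(A).

60.5 dB(A)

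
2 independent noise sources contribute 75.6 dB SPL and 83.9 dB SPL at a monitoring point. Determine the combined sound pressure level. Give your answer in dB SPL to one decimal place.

Incoherent sources combine by intensity addition: L_total = 10·log₁₀(Σ 10^(L_i/10)).
Σ 10^(L/10) = 10^(75.6/10) + 10^(83.9/10) = 2.818e+08.
L_total = 10·log₁₀(2.818e+08) = 84.50 dB SPL.

84.5 dB SPL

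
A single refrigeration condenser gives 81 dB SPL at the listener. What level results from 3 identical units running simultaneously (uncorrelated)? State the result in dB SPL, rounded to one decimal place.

85.8 dB SPL

With 3 equal, uncorrelated contributions the intensity is 3× that of one unit, giving a rise of 10·log₁₀ 3.
L_total = 81 + 10·log₁₀(3) = 81 + 4.771 = 85.77 dB SPL.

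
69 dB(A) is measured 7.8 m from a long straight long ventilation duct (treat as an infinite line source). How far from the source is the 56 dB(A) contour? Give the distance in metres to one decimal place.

155.6 m

The 13.0 dB drop corresponds to a distance ratio of 10^(13.0/10) for a line source.
r₂ = 7.8·10^((69−56)/10) = 7.8·10^(13.0/10) = 155.63 m.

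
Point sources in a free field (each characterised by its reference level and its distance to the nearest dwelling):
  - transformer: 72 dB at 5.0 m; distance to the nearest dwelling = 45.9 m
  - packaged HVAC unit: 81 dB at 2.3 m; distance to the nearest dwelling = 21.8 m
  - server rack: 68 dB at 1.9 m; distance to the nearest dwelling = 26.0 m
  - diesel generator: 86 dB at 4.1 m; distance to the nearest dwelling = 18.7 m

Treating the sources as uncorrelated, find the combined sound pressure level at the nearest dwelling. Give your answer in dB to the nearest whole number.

Propagate each source to the receiver with L = L_ref − 20·log₁₀(r/r_ref), then add intensities.
transformer: 72 − 20·log₁₀(45.9/5.0) = 72 − 19.26 = 52.74 dB.
packaged HVAC unit: 81 − 20·log₁₀(21.8/2.3) = 81 − 19.53 = 61.47 dB.
server rack: 68 − 20·log₁₀(26.0/1.9) = 68 − 22.72 = 45.28 dB.
diesel generator: 86 − 20·log₁₀(18.7/4.1) = 86 − 13.18 = 72.82 dB.
Σ 10^(L/10) = 2.076e+07 → L_total = 10·log₁₀(2.076e+07) = 73.17 dB.

73 dB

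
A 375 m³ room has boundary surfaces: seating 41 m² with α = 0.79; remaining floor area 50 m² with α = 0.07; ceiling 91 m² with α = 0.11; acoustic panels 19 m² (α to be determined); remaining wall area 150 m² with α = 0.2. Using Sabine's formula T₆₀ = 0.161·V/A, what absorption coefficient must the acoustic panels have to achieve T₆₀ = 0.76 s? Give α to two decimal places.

From T₆₀ = 0.161·V/A, the target T₆₀ = 0.76 s needs A = 0.161·375/0.76 = 79.44 m².
Absorption from the other surfaces = 41·0.79 + 50·0.07 + 91·0.11 + 150·0.2 = 75.90 m², so the acoustic panels must supply 3.54 m² over 19 m².
α = 3.54/19 = 0.186.

0.19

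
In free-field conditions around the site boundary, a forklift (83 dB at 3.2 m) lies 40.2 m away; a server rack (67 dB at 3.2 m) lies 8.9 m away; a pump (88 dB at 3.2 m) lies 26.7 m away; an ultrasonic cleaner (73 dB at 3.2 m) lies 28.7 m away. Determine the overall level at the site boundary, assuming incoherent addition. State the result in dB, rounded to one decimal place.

70.5 dB

First find each source's level at the receiver (point-source: −20·log₁₀(r/r_ref)), then combine on an intensity basis.
forklift: 83 − 20·log₁₀(40.2/3.2) = 83 − 21.98 = 61.02 dB.
server rack: 67 − 20·log₁₀(8.9/3.2) = 67 − 8.88 = 58.12 dB.
pump: 88 − 20·log₁₀(26.7/3.2) = 88 − 18.43 = 69.57 dB.
ultrasonic cleaner: 73 − 20·log₁₀(28.7/3.2) = 73 − 19.05 = 53.95 dB.
Σ 10^(L/10) = 1.122e+07 → L_total = 10·log₁₀(1.122e+07) = 70.50 dB.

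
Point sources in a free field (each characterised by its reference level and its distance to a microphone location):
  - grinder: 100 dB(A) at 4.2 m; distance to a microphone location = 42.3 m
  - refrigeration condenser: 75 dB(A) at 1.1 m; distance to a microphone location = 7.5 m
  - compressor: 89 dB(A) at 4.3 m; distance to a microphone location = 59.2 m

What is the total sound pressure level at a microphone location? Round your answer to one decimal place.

First find each source's level at the receiver (point-source: −20·log₁₀(r/r_ref)), then combine on an intensity basis.
grinder: 100 − 20·log₁₀(42.3/4.2) = 100 − 20.06 = 79.94 dB(A).
refrigeration condenser: 75 − 20·log₁₀(7.5/1.1) = 75 − 16.67 = 58.33 dB(A).
compressor: 89 − 20·log₁₀(59.2/4.3) = 89 − 22.78 = 66.22 dB(A).
Σ 10^(L/10) = 1.035e+08 → L_total = 10·log₁₀(1.035e+08) = 80.15 dB(A).

80.1 dB(A)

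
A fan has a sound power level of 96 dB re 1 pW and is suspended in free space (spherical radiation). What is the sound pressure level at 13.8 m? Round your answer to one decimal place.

The power spreads over a sphere of area 4π·r², so L_p = L_w − 10·log₁₀(4π·r²).
4π·r² = 2393 m², 10·log₁₀ of that is 33.790 dB.
L_p = 96 − 33.790 = 62.21 dB.

62.2 dB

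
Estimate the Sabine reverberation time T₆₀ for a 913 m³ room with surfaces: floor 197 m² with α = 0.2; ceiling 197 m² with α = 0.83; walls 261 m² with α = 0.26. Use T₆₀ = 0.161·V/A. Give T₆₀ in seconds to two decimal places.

A = Σ Sᵢαᵢ = 197·0.2 + 197·0.83 + 261·0.26 = 270.77 m².
T₆₀ = 0.161 × 913 / 270.77 = 0.543 s.

0.54 s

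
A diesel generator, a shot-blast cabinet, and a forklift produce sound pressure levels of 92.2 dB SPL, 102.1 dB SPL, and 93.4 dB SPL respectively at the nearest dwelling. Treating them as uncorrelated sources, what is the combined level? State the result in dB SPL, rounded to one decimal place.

103.0 dB SPL

For uncorrelated sources the intensities add, so convert each level to linear form, sum, and take 10·log₁₀ of the total.
Σ 10^(L/10) = 10^(92.2/10) + 10^(102.1/10) + 10^(93.4/10) = 2.007e+10.
L_total = 10·log₁₀(2.007e+10) = 103.02 dB SPL.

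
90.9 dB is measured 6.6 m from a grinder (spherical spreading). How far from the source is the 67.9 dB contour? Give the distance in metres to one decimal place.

93.2 m

For a point source L₁ − L₂ = 20·log₁₀(r₂/r₁), so r₂ = r₁·10^((L₁−L₂)/20).
r₂ = 6.6·10^((90.9−67.9)/20) = 6.6·10^(23.0/20) = 93.23 m.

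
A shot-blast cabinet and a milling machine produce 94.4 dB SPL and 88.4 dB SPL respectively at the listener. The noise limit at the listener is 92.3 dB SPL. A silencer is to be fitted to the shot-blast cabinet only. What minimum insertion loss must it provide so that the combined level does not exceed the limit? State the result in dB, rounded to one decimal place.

Everything except the shot-blast cabinet sums to 10^(88.4/10) = 6.918e+08 in linear terms, 88.40 dB SPL.
The limit corresponds to 10^(92.3/10) = 1.698e+09; subtracting the fixed part leaves 1.006e+09 for the shot-blast cabinet, i.e. 90.03 dB SPL.
Required insertion loss = 94.4 − 90.03 = 4.37 dB.

4.4 dB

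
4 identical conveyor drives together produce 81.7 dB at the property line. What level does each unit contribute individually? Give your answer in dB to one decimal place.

Dividing the total intensity by 4 lowers the level by 10·log₁₀ 4 = 6.021 dB: L₁ = 81.7 − 6.021.

75.7 dB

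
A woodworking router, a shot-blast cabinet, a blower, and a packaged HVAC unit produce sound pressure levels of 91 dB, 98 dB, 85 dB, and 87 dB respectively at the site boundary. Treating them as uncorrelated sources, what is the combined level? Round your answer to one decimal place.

Incoherent sources combine by intensity addition: L_total = 10·log₁₀(Σ 10^(L_i/10)).
Σ 10^(L/10) = 10^(91/10) + 10^(98/10) + 10^(85/10) + 10^(87/10) = 8.386e+09.
L_total = 10·log₁₀(8.386e+09) = 99.24 dB.

99.2 dB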